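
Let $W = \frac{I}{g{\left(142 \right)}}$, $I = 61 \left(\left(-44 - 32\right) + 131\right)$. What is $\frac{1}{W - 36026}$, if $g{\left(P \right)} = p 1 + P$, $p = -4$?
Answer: $- \frac{138}{4968233} \approx -2.7776 \cdot 10^{-5}$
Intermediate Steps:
$I = 3355$ ($I = 61 \left(-76 + 131\right) = 61 \cdot 55 = 3355$)
$g{\left(P \right)} = -4 + P$ ($g{\left(P \right)} = \left(-4\right) 1 + P = -4 + P$)
$W = \frac{3355}{138}$ ($W = \frac{3355}{-4 + 142} = \frac{3355}{138} \approx 24.312$)
$\frac{1}{W - 36026} = \frac{1}{\frac{3355}{138} - 36026} = \frac{1}{- \frac{4968233}{138}} = - \frac{138}{4968233}$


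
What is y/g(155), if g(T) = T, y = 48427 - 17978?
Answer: 30449/155 ≈ 196.45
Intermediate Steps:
y = 30449
y/g(155) = 30449/155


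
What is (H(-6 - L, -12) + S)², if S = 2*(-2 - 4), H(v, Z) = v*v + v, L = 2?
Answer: 1936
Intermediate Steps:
H(v, Z) = v + v² (H(v, Z) = v² + v = v + v²)
S = -12 (S = 2*(-6) = -12)
(H(-6 - L, -12) + S)² = ((-6 - 1*2)*(1 + (-6 - 1*2)) - 12)² = ((-6 - 2)*(1 + (-6 - 2)) - 12)² = (-8*(1 - 8) - 12)² = (-8*(-7) - 12)² = (56 - 12)² = 44² = 1936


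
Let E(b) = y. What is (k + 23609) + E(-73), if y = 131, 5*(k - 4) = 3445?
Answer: 24433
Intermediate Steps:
k = 693 (k = 4 + (1/5)*3445 = 4 + 689 = 693)
E(b) = 131
(k + 23609) + E(-73) = (693 + 23609) + 131 = 24302 + 131 = 24433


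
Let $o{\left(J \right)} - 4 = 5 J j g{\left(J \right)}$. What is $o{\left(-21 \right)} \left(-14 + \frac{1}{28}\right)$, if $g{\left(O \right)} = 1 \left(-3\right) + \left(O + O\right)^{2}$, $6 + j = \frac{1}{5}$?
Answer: $- \frac{419329123}{28} \approx -1.4976 \cdot 10^{7}$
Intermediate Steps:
$j = - \frac{29}{5}$ ($j = -6 + \frac{1}{5} = - \frac{29}{5} \approx -5.8$)
$g{\left(O \right)} = -3 + 4 O^{2}$ ($g{\left(O \right)} = -3 + \left(2 O\right)^{2} = -3 + 4 O^{2}$)
$o{\left(J \right)} = 4 - 29 J \left(-3 + 4 J^{2}\right)$ ($o{\left(J \right)} = 4 + 5 J \left(- \frac{29}{5}\right) \left(-3 + 4 J^{2}\right) = 4 + - 29 J \left(-3 + 4 J^{2}\right) = 4 - 29 J \left(-3 + 4 J^{2}\right)$)
$o{\left(-21 \right)} \left(-14 + \frac{1}{28}\right) = \left(4 - 116 \left(-21\right)^{3} + 87 \left(-21\right)\right) \left(-14 + \frac{1}{28}\right) = \left(4 - -1074276 - 1827\right) \left(-14 + \frac{1}{28}\right) = \left(4 + 1074276 - 1827\right) \left(- \frac{391}{28}\right) = 1072453 \left(- \frac{391}{28}\right) = - \frac{419329123}{28}$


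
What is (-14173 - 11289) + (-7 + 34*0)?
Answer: -25469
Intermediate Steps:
(-14173 - 11289) + (-7 + 34*0) = -25462 + (-7 + 0) = -25462 - 7 = -25469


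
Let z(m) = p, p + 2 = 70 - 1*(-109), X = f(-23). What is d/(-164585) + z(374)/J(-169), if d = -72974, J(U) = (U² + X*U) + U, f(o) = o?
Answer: 2384659291/5312639215 ≈ 0.44887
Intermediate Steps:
X = -23
J(U) = U² - 22*U (J(U) = (U² - 23*U) + U = U² - 22*U)
p = 177 (p = -2 + (70 - 1*(-109)) = -2 + (70 + 109) = -2 + 179 = 177)
z(m) = 177
d/(-164585) + z(374)/J(-169) = -72974/(-164585) + 177/((-169*(-22 - 169))) = -72974*(-1/164585) + 177/((-169*(-191))) = 72974/164585 + 177/32279 = 2384659291/5312639215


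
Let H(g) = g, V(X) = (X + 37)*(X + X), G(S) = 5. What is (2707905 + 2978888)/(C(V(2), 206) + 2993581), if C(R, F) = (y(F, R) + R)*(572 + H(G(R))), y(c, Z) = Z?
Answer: 5686793/3173605 ≈ 1.7919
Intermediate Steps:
V(X) = 2*X*(37 + X) (V(X) = (37 + X)*(2*X) = 2*X*(37 + X))
C(R, F) = 1154*R (C(R, F) = (R + R)*(572 + 5) = (2*R)*577 = 1154*R)
(2707905 + 2978888)/(C(V(2), 206) + 2993581) = (2707905 + 2978888)/(1154*(2*2*(37 + 2)) + 2993581) = 5686793/(1154*(2*2*39) + 2993581) = 5686793/(1154*156 + 2993581) = 5686793/(180024 + 2993581) = 5686793/3173605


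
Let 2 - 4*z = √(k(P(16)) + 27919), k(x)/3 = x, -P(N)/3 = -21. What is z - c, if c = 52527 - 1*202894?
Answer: 300735/2 - √7027/2 ≈ 1.5033e+5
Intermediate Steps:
P(N) = 63 (P(N) = -3*(-21) = 63)
c = -150367 (c = 52527 - 202894 = -150367)
k(x) = 3*x
z = ½ - √7027/2 (z = ½ - √(3*63 + 27919)/4 = ½ - √(189 + 27919)/4 = ½ - √7027/2 ≈ -41.414)
z - c = (½ - √7027/2) - 1*(-150367) = (½ - √7027/2) + 150367 = 300735/2 - √7027/2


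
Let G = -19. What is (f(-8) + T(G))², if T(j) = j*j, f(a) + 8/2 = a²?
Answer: 177241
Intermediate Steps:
f(a) = -4 + a²
T(j) = j²
(f(-8) + T(G))² = ((-4 + (-8)²) + (-19)²)² = ((-4 + 64) + 361)² = (60 + 361)² = 421² = 177241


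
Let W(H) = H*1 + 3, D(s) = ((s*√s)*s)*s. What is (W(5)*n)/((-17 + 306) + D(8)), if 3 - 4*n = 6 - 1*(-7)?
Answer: 5780/2013631 - 20480*√2/2013631 ≈ -0.011513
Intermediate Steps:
D(s) = s^(7/2) (D(s) = (s^(3/2)*s)*s = s^(5/2)*s = s^(7/2))
W(H) = 3 + H (W(H) = H + 3 = 3 + H)
n = -5/2 (n = ¾ - (6 - 1*(-7))/4 = ¾ - (6 + 7)/4 = ¾ - ¼*13 = ¾ - 13/4 = -5/2 ≈ -2.5000)
(W(5)*n)/((-17 + 306) + D(8)) = ((3 + 5)*(-5/2))/((-17 + 306) + 8^(7/2)) = (8*(-5/2))/(289 + 1024*√2) = -20/(289 + 1024*√2)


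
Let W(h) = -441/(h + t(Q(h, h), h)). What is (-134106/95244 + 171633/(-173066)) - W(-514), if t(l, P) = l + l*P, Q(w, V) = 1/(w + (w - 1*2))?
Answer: -1183702154664344/363259897153847 ≈ -3.2586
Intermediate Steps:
Q(w, V) = 1/(-2 + 2*w) (Q(w, V) = 1/(w + (w - 2)) = 1/(w + (-2 + w)) = 1/(-2 + 2*w))
t(l, P) = l + P*l
W(h) = -441/(h + (1 + h)/(2*(-1 + h))) (W(h) = -441/(h + (1/(2*(-1 + h)))*(1 + h)) = -441/(h + (1 + h)/(2*(-1 + h))))
(-134106/95244 + 171633/(-173066)) - W(-514) = (-134106/95244 + 171633/(-173066)) - 882*(1 - 1*(-514))/(1 - 1*(-514) + 2*(-514)**2) = (-134106*1/95244 + 171633*(-1/173066)) - 882*(1 + 514)/(1 + 514 + 2*264196) = (-22351/15874 - 171633/173066) - 882*515/(1 + 514 + 528392) = -1648175102/686812421 - 882*515/528907 = -1648175102/686812421 - 1*454230/528907 = -1648175102/686812421 - 454230/528907 = -1183702154664344/363259897153847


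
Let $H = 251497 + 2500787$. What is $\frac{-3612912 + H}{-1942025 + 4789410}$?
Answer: $- \frac{860628}{2847385} \approx -0.30225$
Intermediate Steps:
$H = 2752284$
$\frac{-3612912 + H}{-1942025 + 4789410} = \frac{-3612912 + 2752284}{-1942025 + 4789410} = - \frac{860628}{2847385}$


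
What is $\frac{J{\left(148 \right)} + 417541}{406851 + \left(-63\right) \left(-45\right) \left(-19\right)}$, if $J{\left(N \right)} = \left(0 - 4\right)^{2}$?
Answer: $\frac{417557}{352986} \approx 1.1829$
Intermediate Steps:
$J{\left(N \right)} = 16$ ($J{\left(N \right)} = \left(0 - 4\right)^{2} = \left(-4\right)^{2} = 16$)
$\frac{J{\left(148 \right)} + 417541}{406851 + \left(-63\right) \left(-45\right) \left(-19\right)} = \frac{16 + 417541}{406851 + \left(-63\right) \left(-45\right) \left(-19\right)} = \frac{417557}{406851 + 2835 \left(-19\right)} = \frac{417557}{406851 - 53865} = \frac{417557}{352986}$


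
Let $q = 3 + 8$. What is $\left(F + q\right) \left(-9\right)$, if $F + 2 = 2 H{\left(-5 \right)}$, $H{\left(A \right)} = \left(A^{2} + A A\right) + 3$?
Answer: $-1035$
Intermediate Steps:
$H{\left(A \right)} = 3 + 2 A^{2}$ ($H{\left(A \right)} = \left(A^{2} + A^{2}\right) + 3 = 2 A^{2} + 3 = 3 + 2 A^{2}$)
$q = 11$
$F = 104$ ($F = -2 + 2 \left(3 + 2 \left(-5\right)^{2}\right) = -2 + 2 \left(3 + 2 \cdot 25\right) = -2 + 2 \left(3 + 50\right) = -2 + 2 \cdot 53 = -2 + 106 = 104$)
$\left(F + q\right) \left(-9\right) = \left(104 + 11\right) \left(-9\right) = 115 \left(-9\right) = -1035$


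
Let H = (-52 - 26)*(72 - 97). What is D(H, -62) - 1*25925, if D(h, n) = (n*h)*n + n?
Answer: 7469813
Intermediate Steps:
H = 1950 (H = -78*(-25) = 1950)
D(h, n) = n + h*n² (D(h, n) = (h*n)*n + n = h*n² + n = n + h*n²)
D(H, -62) - 1*25925 = -62*(1 + 1950*(-62)) - 1*25925 = -62*(1 - 120900) - 25925 = -62*(-120899) - 25925 = 7495738 - 25925 = 7469813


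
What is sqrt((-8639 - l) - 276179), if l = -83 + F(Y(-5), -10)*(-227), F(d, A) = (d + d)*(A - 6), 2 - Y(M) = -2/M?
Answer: 3*I*sqrt(823215)/5 ≈ 544.39*I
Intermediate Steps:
Y(M) = 2 + 2/M (Y(M) = 2 - (-2)/M = 2 + 2/M)
F(d, A) = 2*d*(-6 + A) (F(d, A) = (2*d)*(-6 + A) = 2*d*(-6 + A))
l = 57697/5 (l = -83 + (2*(2 + 2/(-5))*(-6 - 10))*(-227) = -83 + (2*(2 + 2*(-1/5))*(-16))*(-227) = -83 + (2*(2 - 2/5)*(-16))*(-227) = -83 + (2*(8/5)*(-16))*(-227) = -83 - 256/5*(-227) = -83 + 58112/5 = 57697/5 ≈ 11539.)
sqrt((-8639 - l) - 276179) = sqrt((-8639 - 1*57697/5) - 276179) = sqrt((-8639 - 57697/5) - 276179) = sqrt(-100892/5 - 276179) = sqrt(-1481787/5) = 3*I*sqrt(823215)/5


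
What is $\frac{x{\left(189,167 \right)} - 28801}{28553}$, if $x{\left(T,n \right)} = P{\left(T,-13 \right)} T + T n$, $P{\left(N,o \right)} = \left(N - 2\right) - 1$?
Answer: $\frac{37916}{28553} \approx 1.3279$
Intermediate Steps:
$P{\left(N,o \right)} = -3 + N$ ($P{\left(N,o \right)} = \left(-2 + N\right) - 1 = -3 + N$)
$x{\left(T,n \right)} = T n + T \left(-3 + T\right)$ ($x{\left(T,n \right)} = \left(-3 + T\right) T + T n = T \left(-3 + T\right) + T n = T n + T \left(-3 + T\right)$)
$\frac{x{\left(189,167 \right)} - 28801}{28553} = \frac{189 \left(-3 + 189 + 167\right) - 28801}{28553} = \left(189 \cdot 353 - 28801\right) \frac{1}{28553} = \left(66717 - 28801\right) \frac{1}{28553} = 37916 \cdot \frac{1}{28553} = \frac{37916}{28553}$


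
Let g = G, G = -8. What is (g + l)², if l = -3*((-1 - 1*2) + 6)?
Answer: 289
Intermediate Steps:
g = -8
l = -9 (l = -3*((-1 - 2) + 6) = -3*(-3 + 6) = -3*3 = -9)
(g + l)² = (-8 - 9)² = (-17)² = 289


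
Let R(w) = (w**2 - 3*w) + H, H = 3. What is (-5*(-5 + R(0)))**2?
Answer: 100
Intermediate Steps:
R(w) = 3 + w**2 - 3*w (R(w) = (w**2 - 3*w) + 3 = 3 + w**2 - 3*w)
(-5*(-5 + R(0)))**2 = (-5*(-5 + (3 + 0**2 - 3*0)))**2 = (-5*(-5 + (3 + 0 + 0)))**2 = (-5*(-5 + 3))**2 = (-5*(-2))**2 = 10**2 = 100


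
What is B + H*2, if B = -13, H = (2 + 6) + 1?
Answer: 5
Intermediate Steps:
H = 9 (H = 8 + 1 = 9)
B + H*2 = -13 + 9*2 = -13 + 18 = 5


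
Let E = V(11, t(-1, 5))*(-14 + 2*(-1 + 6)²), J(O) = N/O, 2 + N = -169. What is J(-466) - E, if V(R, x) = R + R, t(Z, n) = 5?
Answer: -368901/466 ≈ -791.63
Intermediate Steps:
N = -171 (N = -2 - 169 = -171)
V(R, x) = 2*R
J(O) = -171/O
E = 792 (E = (2*11)*(-14 + 2*(-1 + 6)²) = 22*(-14 + 2*5²) = 22*(-14 + 2*25) = 22*(-14 + 50) = 22*36 = 792)
J(-466) - E = -171/(-466) - 1*792 = -171*(-1/466) - 792 = 171/466 - 792 = -368901/466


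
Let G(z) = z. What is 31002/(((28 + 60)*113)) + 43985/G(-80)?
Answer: -10872667/19888 ≈ -546.70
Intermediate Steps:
31002/(((28 + 60)*113)) + 43985/G(-80) = 31002/(((28 + 60)*113)) + 43985/(-80) = 31002/((88*113)) + 43985*(-1/80) = 31002/9944 - 8797/16 = 31002*(1/9944) - 8797/16 = 15501/4972 - 8797/16 = -10872667/19888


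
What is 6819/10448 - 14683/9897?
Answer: -85920341/103403856 ≈ -0.83092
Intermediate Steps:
6819/10448 - 14683/9897 = -85920341/103403856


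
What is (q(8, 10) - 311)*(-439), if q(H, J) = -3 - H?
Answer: 141358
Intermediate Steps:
(q(8, 10) - 311)*(-439) = ((-3 - 1*8) - 311)*(-439) = ((-3 - 8) - 311)*(-439) = (-11 - 311)*(-439) = -322*(-439) = 141358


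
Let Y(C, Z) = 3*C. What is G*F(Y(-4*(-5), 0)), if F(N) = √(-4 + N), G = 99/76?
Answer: 99*√14/38 ≈ 9.7480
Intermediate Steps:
G = 99/76 (G = 99*(1/76) = 99/76 ≈ 1.3026)
G*F(Y(-4*(-5), 0)) = 99*√(-4 + 3*(-4*(-5)))/76 = 99*√(-4 + 3*20)/76 = 99*√(-4 + 60)/76 = 99*√56/76 = 99*(2*√14)/76 = 99*√14/38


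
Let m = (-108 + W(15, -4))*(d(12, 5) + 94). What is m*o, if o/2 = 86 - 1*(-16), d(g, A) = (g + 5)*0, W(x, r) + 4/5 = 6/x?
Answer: -10393392/5 ≈ -2.0787e+6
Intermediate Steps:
W(x, r) = -⅘ + 6/x
d(g, A) = 0 (d(g, A) = (5 + g)*0 = 0)
m = -50948/5 (m = (-108 + (-⅘ + 6/15))*(0 + 94) = (-108 + (-⅘ + 6*(1/15)))*94 = (-108 + (-⅘ + ⅖))*94 = (-108 - ⅖)*94 = -542/5*94 = -50948/5 ≈ -10190.)
o = 204 (o = 2*(86 - 1*(-16)) = 2*(86 + 16) = 2*102 = 204)
m*o = -50948/5*204 = -10393392/5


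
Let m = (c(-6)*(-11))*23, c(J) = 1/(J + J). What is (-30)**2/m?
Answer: 10800/253 ≈ 42.688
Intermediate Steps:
c(J) = 1/(2*J)
m = 253/12 (m = (((1/2)/(-6))*(-11))*23 = (((1/2)*(-1/6))*(-11))*23 = -1/12*(-11)*23 = (11/12)*23 = 253/12 ≈ 21.083)
(-30)**2/m = (-30)**2/(253/12) = 900*(12/253) = 10800/253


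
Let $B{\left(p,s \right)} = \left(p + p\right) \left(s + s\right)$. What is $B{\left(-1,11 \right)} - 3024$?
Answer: $-3068$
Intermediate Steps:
$B{\left(p,s \right)} = 4 p s$ ($B{\left(p,s \right)} = 2 p 2 s = 4 p s$)
$B{\left(-1,11 \right)} - 3024 = 4 \left(-1\right) 11 - 3024 = -44 - 3024 = -3068$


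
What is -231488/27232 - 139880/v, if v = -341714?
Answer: -1176460598/145399307 ≈ -8.0912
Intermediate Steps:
-231488/27232 - 139880/v = -231488/27232 - 139880/(-341714) = -231488*1/27232 - 139880*(-1/341714) = -7234/851 + 69940/170857 = -1176460598/145399307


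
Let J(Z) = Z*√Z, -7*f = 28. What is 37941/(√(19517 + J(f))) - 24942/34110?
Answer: -4157/5685 + 37941/√(19517 - 8*I) ≈ 270.85 + 0.055661*I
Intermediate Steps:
f = -4 (f = -⅐*28 = -4)
J(Z) = Z^(3/2)
37941/(√(19517 + J(f))) - 24942/34110 = 37941/(√(19517 + (-4)^(3/2))) - 24942/34110 = 37941/(√(19517 - 8*I)) - 24942*1/34110 = 37941/√(19517 - 8*I) - 4157/5685 = -4157/5685 + 37941/√(19517 - 8*I)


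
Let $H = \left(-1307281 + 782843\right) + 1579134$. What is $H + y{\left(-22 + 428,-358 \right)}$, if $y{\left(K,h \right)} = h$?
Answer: $1054338$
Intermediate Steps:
$H = 1054696$ ($H = -524438 + 1579134 = 1054696$)
$H + y{\left(-22 + 428,-358 \right)} = 1054696 - 358 = 1054338$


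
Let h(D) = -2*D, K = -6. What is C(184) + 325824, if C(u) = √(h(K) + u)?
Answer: 325838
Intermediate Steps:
C(u) = √(12 + u) (C(u) = √(-2*(-6) + u) = √(12 + u))
C(184) + 325824 = √(12 + 184) + 325824 = √196 + 325824 = 14 + 325824 = 325838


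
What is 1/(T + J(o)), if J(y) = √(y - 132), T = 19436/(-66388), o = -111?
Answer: -80644823/66960489268 - 2479143681*I*√3/66960489268 ≈ -0.0012044 - 0.064127*I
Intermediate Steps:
T = -4859/16597 (T = 19436*(-1/66388) = -4859/16597 ≈ -0.29276)
J(y) = √(-132 + y)
1/(T + J(o)) = 1/(-4859/16597 + √(-132 - 111)) = 1/(-4859/16597 + √(-243)) = 1/(-4859/16597 + 9*I*√3)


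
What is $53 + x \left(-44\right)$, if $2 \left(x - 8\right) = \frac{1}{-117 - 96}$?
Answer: $- \frac{63665}{213} \approx -298.9$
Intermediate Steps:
$x = \frac{3407}{426}$ ($x = 8 + \frac{1}{2 \left(-117 - 96\right)} = 8 + \frac{1}{2 \left(-213\right)} = 8 + \frac{1}{2} \left(- \frac{1}{213}\right) = 8 - \frac{1}{426} = \frac{3407}{426} \approx 7.9977$)
$53 + x \left(-44\right) = 53 + \frac{3407}{426} \left(-44\right) = 53 - \frac{74954}{213} = - \frac{63665}{213}$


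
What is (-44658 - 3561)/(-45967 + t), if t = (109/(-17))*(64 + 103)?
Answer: 819723/799642 ≈ 1.0251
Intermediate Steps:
t = -18203/17 (t = (109*(-1/17))*167 = -109/17*167 = -18203/17 ≈ -1070.8)
(-44658 - 3561)/(-45967 + t) = (-44658 - 3561)/(-45967 - 18203/17) = -48219/(-799642/17) = -48219*(-17/799642) = 819723/799642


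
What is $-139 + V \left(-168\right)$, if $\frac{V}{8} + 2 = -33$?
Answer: $46901$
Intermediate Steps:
$V = -280$ ($V = -16 + 8 \left(-33\right) = -16 - 264 = -280$)
$-139 + V \left(-168\right) = -139 - -47040 = -139 + 47040 = 46901$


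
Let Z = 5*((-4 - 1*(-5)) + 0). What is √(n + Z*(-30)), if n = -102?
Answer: 6*I*√7 ≈ 15.875*I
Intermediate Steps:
Z = 5 (Z = 5*((-4 + 5) + 0) = 5*(1 + 0) = 5*1 = 5)
√(n + Z*(-30)) = √(-102 + 5*(-30)) = √(-102 - 150) = √(-252) = 6*I*√7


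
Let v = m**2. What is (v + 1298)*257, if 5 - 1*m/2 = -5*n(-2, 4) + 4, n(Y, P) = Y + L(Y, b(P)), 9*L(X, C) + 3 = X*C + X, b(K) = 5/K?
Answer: 4606211/9 ≈ 5.1180e+5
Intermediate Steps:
L(X, C) = -1/3 + X/9 + C*X/9 (L(X, C) = -1/3 + (X*C + X)/9 = -1/3 + (C*X + X)/9 = -1/3 + (X + C*X)/9 = -1/3 + (X/9 + C*X/9) = -1/3 + X/9 + C*X/9)
n(Y, P) = -1/3 + 10*Y/9 + 5*Y/(9*P) (n(Y, P) = Y + (-1/3 + Y/9 + (5/P)*Y/9) = Y + (-1/3 + Y/9 + 5*Y/(9*P)) = -1/3 + 10*Y/9 + 5*Y/(9*P))
m = -79/3 (m = 10 - 2*(-5*(5*(-2) + 4*(-3 + 10*(-2)))/(9*4) + 4) = 10 - 2*(-5*(-10 + 4*(-3 - 20))/(9*4) + 4) = 10 - 2*(-5*(-10 + 4*(-23))/(9*4) + 4) = 10 - 2*(-5*(-10 - 92)/(9*4) + 4) = 10 - 2*(-5*(-102)/(9*4) + 4) = 10 - 2*(-5*(-17/6) + 4) = 10 - 2*(85/6 + 4) = 10 - 2*109/6 = 10 - 109/3 = -79/3 ≈ -26.333)
v = 6241/9 (v = (-79/3)**2 = 6241/9 ≈ 693.44)
(v + 1298)*257 = (6241/9 + 1298)*257 = (17923/9)*257 = 4606211/9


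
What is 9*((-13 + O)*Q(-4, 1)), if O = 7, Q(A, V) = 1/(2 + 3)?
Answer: -54/5 ≈ -10.800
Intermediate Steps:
Q(A, V) = ⅕ (Q(A, V) = 1/5 = ⅕)
9*((-13 + O)*Q(-4, 1)) = 9*((-13 + 7)*(⅕)) = 9*(-6*⅕) = 9*(-6/5) = -54/5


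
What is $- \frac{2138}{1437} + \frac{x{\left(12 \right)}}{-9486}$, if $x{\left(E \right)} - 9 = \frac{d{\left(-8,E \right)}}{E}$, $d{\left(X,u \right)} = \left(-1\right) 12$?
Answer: $- \frac{3382094}{2271897} \approx -1.4887$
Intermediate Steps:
$d{\left(X,u \right)} = -12$
$x{\left(E \right)} = 9 - \frac{12}{E}$
$- \frac{2138}{1437} + \frac{x{\left(12 \right)}}{-9486} = - \frac{2138}{1437} + \frac{9 - \frac{12}{12}}{-9486} = \left(-2138\right) \frac{1}{1437} + \left(9 - 1\right) \left(- \frac{1}{9486}\right) = - \frac{2138}{1437} + \left(9 - 1\right) \left(- \frac{1}{9486}\right) = - \frac{2138}{1437} + 8 \left(- \frac{1}{9486}\right) = - \frac{2138}{1437} - \frac{4}{4743} = - \frac{3382094}{2271897}$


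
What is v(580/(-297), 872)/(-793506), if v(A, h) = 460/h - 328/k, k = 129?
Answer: 56669/22314975732 ≈ 2.5395e-6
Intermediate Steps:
v(A, h) = -328/129 + 460/h (v(A, h) = 460/h - 328/129 = -328/129 + 460/h)
v(580/(-297), 872)/(-793506) = (-328/129 + 460/872)/(-793506) = (-328/129 + 460*(1/872))*(-1/793506) = (-328/129 + 115/218)*(-1/793506) = -56669/28122*(-1/793506) = 56669/22314975732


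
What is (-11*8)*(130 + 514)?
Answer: -56672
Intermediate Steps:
(-11*8)*(130 + 514) = -88*644 = -56672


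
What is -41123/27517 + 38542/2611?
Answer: 136169723/10263841 ≈ 13.267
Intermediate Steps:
-41123/27517 + 38542/2611 = -41123*1/27517 + 38542*(1/2611) = -41123/27517 + 5506/373 = 136169723/10263841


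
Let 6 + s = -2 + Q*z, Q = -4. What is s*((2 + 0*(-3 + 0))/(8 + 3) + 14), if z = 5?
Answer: -4368/11 ≈ -397.09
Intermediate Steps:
s = -28 (s = -6 + (-2 - 4*5) = -6 + (-2 - 20) = -6 - 22 = -28)
s*((2 + 0*(-3 + 0))/(8 + 3) + 14) = -28*((2 + 0*(-3 + 0))/(8 + 3) + 14) = -28*((2 + 0*(-3))/11 + 14) = -28*((2 + 0)*(1/11) + 14) = -28*(2*(1/11) + 14) = -28*(2/11 + 14) = -28*156/11 = -4368/11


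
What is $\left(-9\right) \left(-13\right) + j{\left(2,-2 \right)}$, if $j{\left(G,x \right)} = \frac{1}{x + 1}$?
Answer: $116$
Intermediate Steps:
$j{\left(G,x \right)} = \frac{1}{1 + x}$
$\left(-9\right) \left(-13\right) + j{\left(2,-2 \right)} = \left(-9\right) \left(-13\right) + \frac{1}{1 - 2} = 117 + \frac{1}{-1} = 117 - 1 = 116$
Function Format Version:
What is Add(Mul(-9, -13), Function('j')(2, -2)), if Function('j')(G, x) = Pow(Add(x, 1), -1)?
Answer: 116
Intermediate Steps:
Function('j')(G, x) = Pow(Add(1, x), -1)
Add(Mul(-9, -13), Function('j')(2, -2)) = Add(Mul(-9, -13), Pow(Add(1, -2), -1)) = Add(117, Pow(-1, -1)) = Add(117, -1) = 116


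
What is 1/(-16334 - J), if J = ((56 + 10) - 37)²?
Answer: -1/17175 ≈ -5.8224e-5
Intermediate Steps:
J = 841 (J = (66 - 37)² = 29² = 841)
1/(-16334 - J) = 1/(-16334 - 1*841) = 1/(-16334 - 841) = 1/(-17175) = -1/17175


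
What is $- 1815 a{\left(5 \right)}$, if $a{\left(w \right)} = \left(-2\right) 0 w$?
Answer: $0$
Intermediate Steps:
$a{\left(w \right)} = 0$ ($a{\left(w \right)} = 0 w = 0$)
$- 1815 a{\left(5 \right)} = \left(-1815\right) 0 = 0$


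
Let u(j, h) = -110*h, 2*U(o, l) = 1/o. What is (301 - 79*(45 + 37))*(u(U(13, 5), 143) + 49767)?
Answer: -210246549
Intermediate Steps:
U(o, l) = 1/(2*o)
(301 - 79*(45 + 37))*(u(U(13, 5), 143) + 49767) = (301 - 79*(45 + 37))*(-110*143 + 49767) = (301 - 79*82)*(-15730 + 49767) = (301 - 6478)*34037 = -6177*34037 = -210246549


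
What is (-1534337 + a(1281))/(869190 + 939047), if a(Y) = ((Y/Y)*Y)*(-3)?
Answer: -1538180/1808237 ≈ -0.85065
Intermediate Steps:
a(Y) = -3*Y (a(Y) = (1*Y)*(-3) = Y*(-3) = -3*Y)
(-1534337 + a(1281))/(869190 + 939047) = (-1534337 - 3*1281)/(869190 + 939047) = (-1534337 - 3843)/1808237 = -1538180*1/1808237 = -1538180/1808237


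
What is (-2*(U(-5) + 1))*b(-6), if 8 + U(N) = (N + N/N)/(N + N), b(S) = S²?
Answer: 2376/5 ≈ 475.20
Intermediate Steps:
U(N) = -8 + (1 + N)/(2*N) (U(N) = -8 + (N + N/N)/(N + N) = -8 + (N + 1)/((2*N)) = -8 + (1 + N)*(1/(2*N)) = -8 + (1 + N)/(2*N))
(-2*(U(-5) + 1))*b(-6) = -2*((½)*(1 - 15*(-5))/(-5) + 1)*(-6)² = -2*((½)*(-⅕)*(1 + 75) + 1)*36 = -2*((½)*(-⅕)*76 + 1)*36 = -2*(-38/5 + 1)*36 = -2*(-33/5)*36 = (66/5)*36 = 2376/5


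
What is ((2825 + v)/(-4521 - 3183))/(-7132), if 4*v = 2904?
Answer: 3551/54944928 ≈ 6.4628e-5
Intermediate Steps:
v = 726 (v = (1/4)*2904 = 726)
((2825 + v)/(-4521 - 3183))/(-7132) = ((2825 + 726)/(-4521 - 3183))/(-7132) = (3551/(-7704))*(-1/7132) = (3551*(-1/7704))*(-1/7132) = -3551/7704*(-1/7132) = 3551/54944928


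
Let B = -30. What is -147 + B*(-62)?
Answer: 1713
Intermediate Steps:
-147 + B*(-62) = -147 - 30*(-62) = -147 + 1860 = 1713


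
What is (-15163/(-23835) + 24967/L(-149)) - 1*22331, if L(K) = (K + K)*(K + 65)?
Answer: -90629539297/4058760 ≈ -22329.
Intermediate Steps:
L(K) = 2*K*(65 + K) (L(K) = (2*K)*(65 + K) = 2*K*(65 + K))
(-15163/(-23835) + 24967/L(-149)) - 1*22331 = (-15163/(-23835) + 24967/((2*(-149)*(65 - 149)))) - 1*22331 = (-15163*(-1/23835) + 24967/((2*(-149)*(-84)))) - 22331 = (15163/23835 + 24967/25032) - 22331 = 6630263/4058760 - 22331 = -90629539297/4058760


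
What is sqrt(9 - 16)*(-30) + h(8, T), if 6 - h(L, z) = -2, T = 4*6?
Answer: 8 - 30*I*sqrt(7) ≈ 8.0 - 79.373*I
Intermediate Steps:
T = 24
h(L, z) = 8 (h(L, z) = 6 - 1*(-2) = 6 + 2 = 8)
sqrt(9 - 16)*(-30) + h(8, T) = sqrt(9 - 16)*(-30) + 8 = sqrt(-7)*(-30) + 8 = (I*sqrt(7))*(-30) + 8 = -30*I*sqrt(7) + 8 = 8 - 30*I*sqrt(7)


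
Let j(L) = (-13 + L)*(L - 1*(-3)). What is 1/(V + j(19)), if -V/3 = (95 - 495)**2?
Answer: -1/479868 ≈ -2.0839e-6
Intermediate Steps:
V = -480000 (V = -3*(95 - 495)**2 = -3*(-400)**2 = -3*160000 = -480000)
j(L) = (-13 + L)*(3 + L) (j(L) = (-13 + L)*(L + 3) = (-13 + L)*(3 + L))
1/(V + j(19)) = 1/(-480000 + (-39 + 19**2 - 10*19)) = 1/(-480000 + (-39 + 361 - 190)) = 1/(-480000 + 132) = 1/(-479868) = -1/479868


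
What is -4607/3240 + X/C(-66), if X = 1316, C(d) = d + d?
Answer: -405997/35640 ≈ -11.392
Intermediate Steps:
C(d) = 2*d
-4607/3240 + X/C(-66) = -4607/3240 + 1316/((2*(-66))) = -4607*1/3240 + 1316/(-132) = -4607/3240 + 1316*(-1/132) = -4607/3240 - 329/33 = -405997/35640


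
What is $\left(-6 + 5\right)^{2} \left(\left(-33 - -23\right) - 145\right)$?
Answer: $-155$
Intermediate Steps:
$\left(-6 + 5\right)^{2} \left(\left(-33 - -23\right) - 145\right) = \left(-1\right)^{2} \left(\left(-33 + 23\right) - 145\right) = 1 \left(-10 - 145\right) = 1 \left(-155\right) = -155$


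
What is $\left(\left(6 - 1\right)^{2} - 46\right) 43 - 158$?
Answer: $-1061$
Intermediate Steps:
$\left(\left(6 - 1\right)^{2} - 46\right) 43 - 158 = \left(5^{2} - 46\right) 43 - 158 = \left(25 - 46\right) 43 - 158 = \left(-21\right) 43 - 158 = -903 - 158 = -1061$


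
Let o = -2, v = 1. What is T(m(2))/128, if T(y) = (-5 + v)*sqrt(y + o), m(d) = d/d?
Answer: -I/32 ≈ -0.03125*I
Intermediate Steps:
m(d) = 1
T(y) = -4*sqrt(-2 + y) (T(y) = (-5 + 1)*sqrt(y - 2) = -4*sqrt(-2 + y))
T(m(2))/128 = -4*sqrt(-2 + 1)/128 = -4*I*(1/128) = -I/32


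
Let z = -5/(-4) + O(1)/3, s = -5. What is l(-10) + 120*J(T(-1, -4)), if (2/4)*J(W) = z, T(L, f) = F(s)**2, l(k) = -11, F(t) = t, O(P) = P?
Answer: 369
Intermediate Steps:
T(L, f) = 25 (T(L, f) = (-5)**2 = 25)
z = 19/12 (z = -5/(-4) + 1/3 = -5*(-1/4) + 1*(1/3) = 5/4 + 1/3 = 19/12 ≈ 1.5833)
J(W) = 19/6 (J(W) = 2*(19/12) = 19/6)
l(-10) + 120*J(T(-1, -4)) = -11 + 120*(19/6) = -11 + 380 = 369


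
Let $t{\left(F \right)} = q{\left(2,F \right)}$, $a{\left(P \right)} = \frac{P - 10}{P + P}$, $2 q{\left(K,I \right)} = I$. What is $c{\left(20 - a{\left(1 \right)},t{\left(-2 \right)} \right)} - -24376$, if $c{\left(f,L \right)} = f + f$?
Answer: $24425$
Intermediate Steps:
$q{\left(K,I \right)} = \frac{I}{2}$
$a{\left(P \right)} = \frac{-10 + P}{2 P}$
$t{\left(F \right)} = \frac{F}{2}$
$c{\left(f,L \right)} = 2 f$
$c{\left(20 - a{\left(1 \right)},t{\left(-2 \right)} \right)} - -24376 = 2 \left(20 - \frac{-10 + 1}{2 \cdot 1}\right) - -24376 = 2 \left(20 - \frac{1}{2} \cdot 1 \left(-9\right)\right) + 24376 = 2 \left(20 - - \frac{9}{2}\right) + 24376 = 2 \left(20 + \frac{9}{2}\right) + 24376 = 2 \cdot \frac{49}{2} + 24376 = 49 + 24376 = 24425$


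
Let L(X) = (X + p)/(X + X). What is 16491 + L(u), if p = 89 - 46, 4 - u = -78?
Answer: 2704649/164 ≈ 16492.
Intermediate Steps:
u = 82 (u = 4 - 1*(-78) = 4 + 78 = 82)
p = 43
L(X) = (43 + X)/(2*X) (L(X) = (X + 43)/(X + X) = (43 + X)/((2*X)) = (43 + X)*(1/(2*X)) = (43 + X)/(2*X))
16491 + L(u) = 16491 + (1/2)*(43 + 82)/82 = 16491 + (1/2)*(1/82)*125 = 16491 + 125/164 = 2704649/164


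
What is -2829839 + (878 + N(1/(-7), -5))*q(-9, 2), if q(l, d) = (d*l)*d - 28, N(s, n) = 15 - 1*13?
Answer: -2886159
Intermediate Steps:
N(s, n) = 2 (N(s, n) = 15 - 13 = 2)
q(l, d) = -28 + l*d² (q(l, d) = l*d² - 28 = -28 + l*d²)
-2829839 + (878 + N(1/(-7), -5))*q(-9, 2) = -2829839 + (878 + 2)*(-28 - 9*2²) = -2829839 + 880*(-28 - 9*4) = -2829839 + 880*(-28 - 36) = -2829839 + 880*(-64) = -2829839 - 56320 = -2886159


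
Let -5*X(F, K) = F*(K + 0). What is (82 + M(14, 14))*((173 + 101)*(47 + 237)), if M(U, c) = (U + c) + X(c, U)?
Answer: 27546864/5 ≈ 5.5094e+6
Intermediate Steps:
X(F, K) = -F*K/5 (X(F, K) = -F*(K + 0)/5 = -F*K/5)
M(U, c) = U + c - U*c/5 (M(U, c) = (U + c) - c*U/5 = (U + c) - U*c/5 = U + c - U*c/5)
(82 + M(14, 14))*((173 + 101)*(47 + 237)) = (82 + (14 + 14 - ⅕*14*14))*((173 + 101)*(47 + 237)) = (82 + (14 + 14 - 196/5))*(274*284) = (82 - 56/5)*77816 = (354/5)*77816 = 27546864/5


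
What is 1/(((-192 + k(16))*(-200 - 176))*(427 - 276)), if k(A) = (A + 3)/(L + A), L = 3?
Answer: 1/10844216 ≈ 9.2215e-8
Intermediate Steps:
k(A) = 1 (k(A) = (A + 3)/(3 + A) = (3 + A)/(3 + A) = 1)
1/(((-192 + k(16))*(-200 - 176))*(427 - 276)) = 1/(((-192 + 1)*(-200 - 176))*(427 - 276)) = 1/(-191*(-376)*151) = 1/(71816*151) = 1/10844216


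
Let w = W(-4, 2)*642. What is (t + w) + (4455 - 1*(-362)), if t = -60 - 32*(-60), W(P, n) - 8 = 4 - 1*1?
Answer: 13739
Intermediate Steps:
W(P, n) = 11 (W(P, n) = 8 + (4 - 1*1) = 8 + (4 - 1) = 8 + 3 = 11)
t = 1860 (t = -60 + 1920 = 1860)
w = 7062 (w = 11*642 = 7062)
(t + w) + (4455 - 1*(-362)) = (1860 + 7062) + (4455 - 1*(-362)) = 8922 + (4455 + 362) = 8922 + 4817 = 13739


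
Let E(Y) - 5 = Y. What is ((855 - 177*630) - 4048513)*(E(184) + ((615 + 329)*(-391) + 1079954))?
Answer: -2957330655552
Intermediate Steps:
E(Y) = 5 + Y
((855 - 177*630) - 4048513)*(E(184) + ((615 + 329)*(-391) + 1079954)) = ((855 - 177*630) - 4048513)*((5 + 184) + ((615 + 329)*(-391) + 1079954)) = ((855 - 111510) - 4048513)*(189 + (944*(-391) + 1079954)) = (-110655 - 4048513)*(189 + (-369104 + 1079954)) = -4159168*(189 + 710850) = -4159168*711039 = -2957330655552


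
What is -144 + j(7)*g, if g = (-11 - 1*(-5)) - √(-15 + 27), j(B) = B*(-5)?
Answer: 66 + 70*√3 ≈ 187.24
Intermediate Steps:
j(B) = -5*B
g = -6 - 2*√3 (g = (-11 + 5) - √12 = -6 - 2*√3 ≈ -9.4641)
-144 + j(7)*g = -144 + (-5*7)*(-6 - 2*√3) = -144 - 35*(-6 - 2*√3) = -144 + (210 + 70*√3) = 66 + 70*√3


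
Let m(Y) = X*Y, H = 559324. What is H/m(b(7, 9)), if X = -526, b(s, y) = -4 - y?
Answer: 279662/3419 ≈ 81.796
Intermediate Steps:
m(Y) = -526*Y
H/m(b(7, 9)) = 559324/((-526*(-4 - 1*9))) = 559324/((-526*(-4 - 9))) = 559324/((-526*(-13))) = 559324/6838 = 559324*(1/6838) = 279662/3419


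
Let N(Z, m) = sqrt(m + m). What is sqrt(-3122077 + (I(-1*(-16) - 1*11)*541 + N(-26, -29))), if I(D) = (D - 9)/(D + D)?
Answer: sqrt(-78057335 + 25*I*sqrt(58))/5 ≈ 0.002155 + 1767.0*I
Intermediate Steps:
I(D) = (-9 + D)/(2*D) (I(D) = (-9 + D)/((2*D)) = (-9 + D)*(1/(2*D)) = (-9 + D)/(2*D))
N(Z, m) = sqrt(2)*sqrt(m) (N(Z, m) = sqrt(2*m) = sqrt(2)*sqrt(m))
sqrt(-3122077 + (I(-1*(-16) - 1*11)*541 + N(-26, -29))) = sqrt(-3122077 + (((-9 + (-1*(-16) - 1*11))/(2*(-1*(-16) - 1*11)))*541 + sqrt(2)*sqrt(-29))) = sqrt(-3122077 + (((-9 + (16 - 11))/(2*(16 - 11)))*541 + sqrt(2)*(I*sqrt(29)))) = sqrt(-3122077 + (((1/2)*(-9 + 5)/5)*541 + I*sqrt(58))) = sqrt(-3122077 + (((1/2)*(1/5)*(-4))*541 + I*sqrt(58))) = sqrt(-3122077 + (-2/5*541 + I*sqrt(58))) = sqrt(-3122077 + (-1082/5 + I*sqrt(58))) = sqrt(-15611467/5 + I*sqrt(58))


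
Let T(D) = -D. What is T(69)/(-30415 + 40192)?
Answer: -23/3259 ≈ -0.0070574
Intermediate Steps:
T(69)/(-30415 + 40192) = (-1*69)/(-30415 + 40192) = -69/9777 = -69*1/9777 = -23/3259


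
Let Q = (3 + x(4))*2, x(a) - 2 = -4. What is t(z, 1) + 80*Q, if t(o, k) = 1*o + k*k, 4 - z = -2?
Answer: 167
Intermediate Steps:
z = 6 (z = 4 - 1*(-2) = 4 + 2 = 6)
x(a) = -2 (x(a) = 2 - 4 = -2)
Q = 2 (Q = (3 - 2)*2 = 1*2 = 2)
t(o, k) = o + k²
t(z, 1) + 80*Q = (6 + 1²) + 80*2 = (6 + 1) + 160 = 7 + 160 = 167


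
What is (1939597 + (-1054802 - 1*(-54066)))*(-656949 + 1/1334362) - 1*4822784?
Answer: -823019293721313165/1334362 ≈ -6.1679e+11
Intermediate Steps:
(1939597 + (-1054802 - 1*(-54066)))*(-656949 + 1/1334362) - 1*4822784 = (1939597 + (-1054802 + 54066))*(-656949 + 1/1334362) - 4822784 = (1939597 - 1000736)*(-876607781537/1334362) - 4822784 = 938861*(-876607781537/1334362) - 4822784 = -823012858381609357/1334362 - 4822784 = -823019293721313165/1334362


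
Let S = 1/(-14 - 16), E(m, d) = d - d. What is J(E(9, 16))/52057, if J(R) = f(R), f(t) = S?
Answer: -1/1561710 ≈ -6.4032e-7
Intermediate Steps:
E(m, d) = 0
S = -1/30 (S = 1/(-30) = -1/30 ≈ -0.033333)
f(t) = -1/30
J(R) = -1/30
J(E(9, 16))/52057 = -1/30/52057 = -1/30*1/52057 = -1/1561710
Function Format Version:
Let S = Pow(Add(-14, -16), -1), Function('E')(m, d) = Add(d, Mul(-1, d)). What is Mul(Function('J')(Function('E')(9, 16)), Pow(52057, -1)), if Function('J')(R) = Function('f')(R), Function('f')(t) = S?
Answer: Rational(-1, 1561710) ≈ -6.4032e-7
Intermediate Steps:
Function('E')(m, d) = 0
S = Rational(-1, 30) (S = Pow(-30, -1) = Rational(-1, 30) ≈ -0.033333)
Function('f')(t) = Rational(-1, 30)
Function('J')(R) = Rational(-1, 30)
Mul(Function('J')(Function('E')(9, 16)), Pow(52057, -1)) = Mul(Rational(-1, 30), Pow(52057, -1)) = Mul(Rational(-1, 30), Rational(1, 52057)) = Rational(-1, 1561710)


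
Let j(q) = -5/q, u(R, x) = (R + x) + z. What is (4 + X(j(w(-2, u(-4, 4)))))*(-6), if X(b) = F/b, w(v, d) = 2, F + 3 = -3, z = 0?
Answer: -192/5 ≈ -38.400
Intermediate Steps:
F = -6 (F = -3 - 3 = -6)
u(R, x) = R + x (u(R, x) = (R + x) + 0 = R + x)
X(b) = -6/b
(4 + X(j(w(-2, u(-4, 4)))))*(-6) = (4 - 6/((-5/2)))*(-6) = (4 - 6/((-5*½)))*(-6) = (4 - 6/(-5/2))*(-6) = (4 - 6*(-⅖))*(-6) = (4 + 12/5)*(-6) = (32/5)*(-6) = -192/5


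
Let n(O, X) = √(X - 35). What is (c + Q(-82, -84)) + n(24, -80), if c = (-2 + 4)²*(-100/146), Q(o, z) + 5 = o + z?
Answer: -12683/73 + I*√115 ≈ -173.74 + 10.724*I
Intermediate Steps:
n(O, X) = √(-35 + X)
Q(o, z) = -5 + o + z (Q(o, z) = -5 + (o + z) = -5 + o + z)
c = -200/73 (c = 2²*(-100*1/146) = 4*(-50/73) = -200/73 ≈ -2.7397)
(c + Q(-82, -84)) + n(24, -80) = (-200/73 + (-5 - 82 - 84)) + √(-35 - 80) = (-200/73 - 171) + √(-115) = -12683/73 + I*√115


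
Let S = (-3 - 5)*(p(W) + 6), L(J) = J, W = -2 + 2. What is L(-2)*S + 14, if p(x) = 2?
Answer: 142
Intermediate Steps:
W = 0
S = -64 (S = (-3 - 5)*(2 + 6) = -8*8 = -64)
L(-2)*S + 14 = -2*(-64) + 14 = 128 + 14 = 142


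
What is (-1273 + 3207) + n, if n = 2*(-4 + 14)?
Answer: 1954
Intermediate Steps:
n = 20 (n = 2*10 = 20)
(-1273 + 3207) + n = (-1273 + 3207) + 20 = 1934 + 20 = 1954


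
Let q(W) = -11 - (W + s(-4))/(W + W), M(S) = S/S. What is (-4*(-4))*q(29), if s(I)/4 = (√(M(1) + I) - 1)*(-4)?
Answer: -5464/29 + 128*I*√3/29 ≈ -188.41 + 7.6449*I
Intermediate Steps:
M(S) = 1
s(I) = 16 - 16*√(1 + I) (s(I) = 4*((√(1 + I) - 1)*(-4)) = 4*((-1 + √(1 + I))*(-4)) = 4*(4 - 4*√(1 + I)) = 16 - 16*√(1 + I))
q(W) = -11 - (16 + W - 16*I*√3)/(2*W) (q(W) = -11 - (W + (16 - 16*√(1 - 4)))/(W + W) = -11 - (W + (16 - 16*I*√3))/(2*W) = -11 - (W + (16 - 16*I*√3))*1/(2*W) = -11 - (16 + W - 16*I*√3)*1/(2*W) = -11 - (16 + W - 16*I*√3)/(2*W))
(-4*(-4))*q(29) = (-4*(-4))*((½)*(-16 - 23*29 + 16*I*√3)/29) = 16*((½)*(1/29)*(-16 - 667 + 16*I*√3)) = 16*((½)*(1/29)*(-683 + 16*I*√3)) = 16*(-683/58 + 8*I*√3/29) = -5464/29 + 128*I*√3/29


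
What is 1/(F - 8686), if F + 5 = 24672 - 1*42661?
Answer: -1/26680 ≈ -3.7481e-5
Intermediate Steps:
F = -17994 (F = -5 + (24672 - 1*42661) = -5 + (24672 - 42661) = -5 - 17989 = -17994)
1/(F - 8686) = 1/(-17994 - 8686) = 1/(-26680) = -1/26680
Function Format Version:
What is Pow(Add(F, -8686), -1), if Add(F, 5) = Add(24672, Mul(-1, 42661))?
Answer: Rational(-1, 26680) ≈ -3.7481e-5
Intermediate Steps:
F = -17994 (F = Add(-5, Add(24672, Mul(-1, 42661))) = Add(-5, Add(24672, -42661)) = Add(-5, -17989) = -17994)
Pow(Add(F, -8686), -1) = Pow(Add(-17994, -8686), -1) = Pow(-26680, -1) = Rational(-1, 26680)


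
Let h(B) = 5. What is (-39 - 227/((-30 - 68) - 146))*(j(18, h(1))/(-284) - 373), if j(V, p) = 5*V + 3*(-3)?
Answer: 984754757/69296 ≈ 14211.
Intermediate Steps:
j(V, p) = -9 + 5*V (j(V, p) = 5*V - 9 = -9 + 5*V)
(-39 - 227/((-30 - 68) - 146))*(j(18, h(1))/(-284) - 373) = (-39 - 227/((-30 - 68) - 146))*((-9 + 5*18)/(-284) - 373) = (-39 - 227/(-98 - 146))*((-9 + 90)*(-1/284) - 373) = (-39 - 227/(-244))*(81*(-1/284) - 373) = (-39 - 227*(-1/244))*(-81/284 - 373) = (-39 + 227/244)*(-106013/284) = -9289/244*(-106013/284) = 984754757/69296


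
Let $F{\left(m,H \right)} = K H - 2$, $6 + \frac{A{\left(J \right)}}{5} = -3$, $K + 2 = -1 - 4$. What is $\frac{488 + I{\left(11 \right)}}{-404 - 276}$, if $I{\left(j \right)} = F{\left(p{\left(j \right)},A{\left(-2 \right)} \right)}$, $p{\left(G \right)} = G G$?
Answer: $- \frac{801}{680} \approx -1.1779$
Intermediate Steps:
$K = -7$ ($K = -2 - 5 = -7$)
$p{\left(G \right)} = G^{2}$
$A{\left(J \right)} = -45$ ($A{\left(J \right)} = -30 + 5 \left(-3\right) = -30 - 15 = -45$)
$F{\left(m,H \right)} = -2 - 7 H$ ($F{\left(m,H \right)} = - 7 H - 2 = -2 - 7 H$)
$I{\left(j \right)} = 313$ ($I{\left(j \right)} = -2 - -315 = -2 + 315 = 313$)
$\frac{488 + I{\left(11 \right)}}{-404 - 276} = \frac{488 + 313}{-404 - 276} = \frac{801}{-680} = 801 \left(- \frac{1}{680}\right) = - \frac{801}{680}$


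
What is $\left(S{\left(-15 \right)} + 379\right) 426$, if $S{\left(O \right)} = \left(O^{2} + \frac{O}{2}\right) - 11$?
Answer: $249423$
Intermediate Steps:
$S{\left(O \right)} = -11 + O^{2} + \frac{O}{2}$ ($S{\left(O \right)} = \left(O^{2} + \frac{O}{2}\right) - 11 = -11 + O^{2} + \frac{O}{2}$)
$\left(S{\left(-15 \right)} + 379\right) 426 = \left(\left(-11 + \left(-15\right)^{2} + \frac{1}{2} \left(-15\right)\right) + 379\right) 426 = \left(\left(-11 + 225 - \frac{15}{2}\right) + 379\right) 426 = \left(\frac{413}{2} + 379\right) 426 = \frac{1171}{2} \cdot 426 = 249423$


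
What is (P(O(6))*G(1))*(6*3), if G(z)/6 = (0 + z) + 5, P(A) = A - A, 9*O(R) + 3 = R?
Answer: 0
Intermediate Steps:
O(R) = -⅓ + R/9
P(A) = 0
G(z) = 30 + 6*z (G(z) = 6*((0 + z) + 5) = 6*(z + 5) = 6*(5 + z) = 30 + 6*z)
(P(O(6))*G(1))*(6*3) = (0*(30 + 6*1))*(6*3) = (0*(30 + 6))*18 = (0*36)*18 = 0*18 = 0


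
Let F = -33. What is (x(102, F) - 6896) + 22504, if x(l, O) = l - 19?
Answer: 15691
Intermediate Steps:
x(l, O) = -19 + l
(x(102, F) - 6896) + 22504 = ((-19 + 102) - 6896) + 22504 = (83 - 6896) + 22504 = -6813 + 22504 = 15691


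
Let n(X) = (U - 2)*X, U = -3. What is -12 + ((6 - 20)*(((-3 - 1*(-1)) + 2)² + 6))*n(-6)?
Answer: -2532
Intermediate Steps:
n(X) = -5*X (n(X) = (-3 - 2)*X = -5*X)
-12 + ((6 - 20)*(((-3 - 1*(-1)) + 2)² + 6))*n(-6) = -12 + ((6 - 20)*(((-3 - 1*(-1)) + 2)² + 6))*(-5*(-6)) = -12 - 14*(((-3 + 1) + 2)² + 6)*30 = -12 - 14*((-2 + 2)² + 6)*30 = -12 - 14*(0² + 6)*30 = -12 - 14*(0 + 6)*30 = -12 - 14*6*30 = -12 - 84*30 = -12 - 2520 = -2532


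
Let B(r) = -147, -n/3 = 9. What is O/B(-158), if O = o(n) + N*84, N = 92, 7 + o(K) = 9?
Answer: -7730/147 ≈ -52.585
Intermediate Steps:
n = -27 (n = -3*9 = -27)
o(K) = 2 (o(K) = -7 + 9 = 2)
O = 7730 (O = 2 + 92*84 = 2 + 7728 = 7730)
O/B(-158) = 7730/(-147) = 7730*(-1/147) = -7730/147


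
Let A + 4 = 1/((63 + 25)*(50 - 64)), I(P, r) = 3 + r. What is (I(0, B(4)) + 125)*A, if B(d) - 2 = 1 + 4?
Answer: -665415/1232 ≈ -540.11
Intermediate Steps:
B(d) = 7 (B(d) = 2 + (1 + 4) = 2 + 5 = 7)
A = -4929/1232 (A = -4 + 1/((63 + 25)*(50 - 64)) = -4 + 1/(88*(-14)) = -4 + 1/(-1232) = -4 - 1/1232 = -4929/1232 ≈ -4.0008)
(I(0, B(4)) + 125)*A = ((3 + 7) + 125)*(-4929/1232) = (10 + 125)*(-4929/1232) = 135*(-4929/1232) = -665415/1232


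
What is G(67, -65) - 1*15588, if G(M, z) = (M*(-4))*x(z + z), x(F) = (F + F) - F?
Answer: 19252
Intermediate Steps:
x(F) = F (x(F) = 2*F - F = F)
G(M, z) = -8*M*z (G(M, z) = (M*(-4))*(z + z) = (-4*M)*(2*z) = -8*M*z)
G(67, -65) - 1*15588 = -8*67*(-65) - 1*15588 = 34840 - 15588 = 19252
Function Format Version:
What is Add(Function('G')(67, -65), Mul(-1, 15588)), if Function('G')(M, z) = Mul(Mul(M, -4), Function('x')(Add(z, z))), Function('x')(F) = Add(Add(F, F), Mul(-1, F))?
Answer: 19252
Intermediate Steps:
Function('x')(F) = F (Function('x')(F) = Add(Mul(2, F), Mul(-1, F)) = F)
Function('G')(M, z) = Mul(-8, M, z) (Function('G')(M, z) = Mul(Mul(M, -4), Add(z, z)) = Mul(Mul(-4, M), Mul(2, z)) = Mul(-8, M, z))
Add(Function('G')(67, -65), Mul(-1, 15588)) = Add(Mul(-8, 67, -65), Mul(-1, 15588)) = Add(34840, -15588) = 19252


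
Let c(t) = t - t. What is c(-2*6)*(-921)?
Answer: 0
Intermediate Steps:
c(t) = 0
c(-2*6)*(-921) = 0*(-921) = 0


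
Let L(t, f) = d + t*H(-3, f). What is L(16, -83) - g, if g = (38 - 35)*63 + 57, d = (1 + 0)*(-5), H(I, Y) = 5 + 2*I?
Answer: -267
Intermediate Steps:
d = -5 (d = 1*(-5) = -5)
L(t, f) = -5 - t (L(t, f) = -5 + t*(5 + 2*(-3)) = -5 + t*(5 - 6) = -5 + t*(-1) = -5 - t)
g = 246 (g = 3*63 + 57 = 189 + 57 = 246)
L(16, -83) - g = (-5 - 1*16) - 1*246 = (-5 - 16) - 246 = -21 - 246 = -267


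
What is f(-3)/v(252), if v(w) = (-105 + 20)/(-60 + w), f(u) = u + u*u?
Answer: -1152/85 ≈ -13.553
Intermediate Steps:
f(u) = u + u²
v(w) = -85/(-60 + w)
f(-3)/v(252) = (-3*(1 - 3))/((-85/(-60 + 252))) = (-3*(-2))/((-85/192)) = 6/((-85*1/192)) = 6/(-85/192) = 6*(-192/85) = -1152/85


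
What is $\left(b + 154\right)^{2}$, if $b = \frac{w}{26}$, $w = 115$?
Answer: $\frac{16966161}{676} \approx 25098.0$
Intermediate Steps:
$b = \frac{115}{26} \approx 4.4231$
$\left(b + 154\right)^{2} = \left(\frac{115}{26} + 154\right)^{2} = \left(\frac{4119}{26}\right)^{2} = \frac{16966161}{676}$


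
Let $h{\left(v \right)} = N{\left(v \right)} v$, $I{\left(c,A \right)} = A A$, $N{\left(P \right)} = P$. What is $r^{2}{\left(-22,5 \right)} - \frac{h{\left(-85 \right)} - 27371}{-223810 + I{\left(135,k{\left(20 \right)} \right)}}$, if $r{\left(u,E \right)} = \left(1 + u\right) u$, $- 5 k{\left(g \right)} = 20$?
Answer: $\frac{23883733195}{111897} \approx 2.1344 \cdot 10^{5}$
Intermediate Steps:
$k{\left(g \right)} = -4$ ($k{\left(g \right)} = \left(- \frac{1}{5}\right) 20 = -4$)
$I{\left(c,A \right)} = A^{2}$
$r{\left(u,E \right)} = u \left(1 + u\right)$
$h{\left(v \right)} = v^{2}$ ($h{\left(v \right)} = v v = v^{2}$)
$r^{2}{\left(-22,5 \right)} - \frac{h{\left(-85 \right)} - 27371}{-223810 + I{\left(135,k{\left(20 \right)} \right)}} = \left(- 22 \left(1 - 22\right)\right)^{2} - \frac{\left(-85\right)^{2} - 27371}{-223810 + \left(-4\right)^{2}} = \left(\left(-22\right) \left(-21\right)\right)^{2} - \frac{7225 - 27371}{-223810 + 16} = 462^{2} - - \frac{20146}{-223794} = 213444 - \left(-20146\right) \left(- \frac{1}{223794}\right) = 213444 - \frac{10073}{111897} = \frac{23883733195}{111897}$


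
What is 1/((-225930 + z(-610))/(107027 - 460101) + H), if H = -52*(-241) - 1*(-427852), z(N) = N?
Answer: 176537/77744183478 ≈ 2.2707e-6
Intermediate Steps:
H = 440384 (H = 12532 + 427852 = 440384)
1/((-225930 + z(-610))/(107027 - 460101) + H) = 1/((-225930 - 610)/(107027 - 460101) + 440384) = 1/(-226540/(-353074) + 440384) = 1/(-226540*(-1/353074) + 440384) = 1/(113270/176537 + 440384) = 1/(77744183478/176537) = 176537/77744183478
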